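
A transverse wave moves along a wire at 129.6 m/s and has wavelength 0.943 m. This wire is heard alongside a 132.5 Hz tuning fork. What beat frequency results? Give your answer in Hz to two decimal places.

Source frequency f = v/λ = 129.6/0.943 = 137.4337 Hz.
f_beat = |137.4337 − 132.5| = 4.93 Hz.

4.93 Hz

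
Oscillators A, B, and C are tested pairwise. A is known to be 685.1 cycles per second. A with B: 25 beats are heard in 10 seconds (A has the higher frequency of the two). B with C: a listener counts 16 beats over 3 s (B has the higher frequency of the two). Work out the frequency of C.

A–B: Beat frequency = 25/10 = 2.5 Hz.
B is below A, so f_B = 685.1 − 2.5 = 682.6 Hz.
B–C: Beat frequency = 16/3 = 5.3333 Hz.
C is below B, so f_C = 682.6 − 5.3333 = 677.2667 Hz.

677.2667 Hz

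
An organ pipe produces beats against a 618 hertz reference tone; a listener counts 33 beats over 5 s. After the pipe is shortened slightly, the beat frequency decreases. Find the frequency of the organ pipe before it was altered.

Beat frequency = 33/5 = 6.6 Hz.
|f − 618| = 6.6, so the organ pipe was at either 611.4 Hz or 624.6 Hz.
A shorter pipe has a higher fundamental; the adjustment raises the organ pipe's frequency.
The beat rate fell, so the adjustment moved the organ pipe toward 618 Hz — it must have started below the reference.

611.4 Hz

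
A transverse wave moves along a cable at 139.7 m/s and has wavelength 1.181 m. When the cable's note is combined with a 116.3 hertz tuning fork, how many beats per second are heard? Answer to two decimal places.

Source frequency f = v/λ = 139.7/1.181 = 118.2896 Hz.
f_beat = |118.2896 − 116.3| = 1.99 Hz.

1.99 Hz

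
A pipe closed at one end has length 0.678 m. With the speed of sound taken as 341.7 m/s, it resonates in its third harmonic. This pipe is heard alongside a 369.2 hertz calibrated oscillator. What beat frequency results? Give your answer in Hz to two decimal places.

Closed pipe (odd harmonics): f_n = n·v/(4L) = 3·341.7/(4·0.678) = 377.9867 Hz.
f_beat = |377.9867 − 369.2| = 8.79 Hz.

8.79 Hz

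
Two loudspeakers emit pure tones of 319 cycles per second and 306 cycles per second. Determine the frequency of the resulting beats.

13 Hz

f_beat = |f₁ − f₂|.
|319 − 306| = 13 Hz.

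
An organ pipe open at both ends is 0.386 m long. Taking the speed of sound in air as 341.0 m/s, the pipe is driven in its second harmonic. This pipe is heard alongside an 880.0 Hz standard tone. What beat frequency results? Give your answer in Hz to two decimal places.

3.42 Hz

Open pipe: f_n = n·v/(2L) = 2·341.0/(2·0.386) = 883.4197 Hz.
f_beat = |883.4197 − 880.0| = 3.42 Hz.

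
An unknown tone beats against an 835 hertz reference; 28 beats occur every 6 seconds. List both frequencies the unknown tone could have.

830.3333 Hz or 839.6667 Hz

Beat frequency = 28/6 = 4.6667 Hz.
|f − 835| = 4.6667, so f = 835 ± 4.6667.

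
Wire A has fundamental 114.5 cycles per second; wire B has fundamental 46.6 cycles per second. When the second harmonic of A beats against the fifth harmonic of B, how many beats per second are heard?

4.0 Hz

Second harmonic of the first: 2·114.5 = 229.0 Hz.
Fifth harmonic of the second: 5·46.6 = 233.0 Hz.
f_beat = |229.0 − 233.0| = 4.0 Hz.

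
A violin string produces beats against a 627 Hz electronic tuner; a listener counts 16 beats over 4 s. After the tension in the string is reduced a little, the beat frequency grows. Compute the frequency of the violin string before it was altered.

Beat frequency = 16/4 = 4 Hz.
|f − 627| = 4, so the violin string was at either 623 Hz or 631 Hz.
Lower tension means lower frequency; the adjustment lowers the violin string's frequency.
The beat rate rose, so the adjustment moved the violin string further from 627 Hz — it was already below the reference.

623 Hz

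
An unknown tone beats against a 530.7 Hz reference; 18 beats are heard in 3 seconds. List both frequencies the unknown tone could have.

524.7 Hz or 536.7 Hz

Beat frequency = 18/3 = 6 Hz.
|f − 530.7| = 6, so f = 530.7 ± 6.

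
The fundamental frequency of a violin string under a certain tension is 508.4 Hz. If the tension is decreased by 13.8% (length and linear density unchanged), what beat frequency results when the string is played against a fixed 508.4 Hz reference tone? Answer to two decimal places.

For a string, f ∝ √T, so the new frequency is 508.4·√0.862 = 472.0187 Hz.
f_beat = |472.0187 − 508.4| = 36.38 Hz.

36.38 Hz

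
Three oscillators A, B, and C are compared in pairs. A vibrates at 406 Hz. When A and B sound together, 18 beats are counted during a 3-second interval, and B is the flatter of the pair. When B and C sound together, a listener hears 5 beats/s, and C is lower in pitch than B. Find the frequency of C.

395 Hz

A–B: Beat frequency = 18/3 = 6 Hz.
B is below A, so f_B = 406 − 6 = 400 Hz.
C is below B, so f_C = 400 − 5 = 395 Hz.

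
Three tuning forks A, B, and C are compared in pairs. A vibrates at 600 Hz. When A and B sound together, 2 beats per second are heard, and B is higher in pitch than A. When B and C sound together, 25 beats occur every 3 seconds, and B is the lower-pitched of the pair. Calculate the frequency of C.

B is above A, so f_B = 600 + 2 = 602 Hz.
B–C: Beat frequency = 25/3 = 8.3333 Hz.
C is above B, so f_C = 602 + 8.3333 = 610.3333 Hz.

610.3333 Hz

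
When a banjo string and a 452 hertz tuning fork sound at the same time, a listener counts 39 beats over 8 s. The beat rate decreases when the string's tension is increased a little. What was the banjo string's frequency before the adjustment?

Beat frequency = 39/8 = 4.875 Hz.
|f − 452| = 4.875, so the banjo string was at either 447.125 Hz or 456.875 Hz.
Higher tension means higher frequency; the adjustment raises the banjo string's frequency.
The beat rate fell, so the adjustment moved the banjo string toward 452 Hz — it must have started below the reference.

447.125 Hz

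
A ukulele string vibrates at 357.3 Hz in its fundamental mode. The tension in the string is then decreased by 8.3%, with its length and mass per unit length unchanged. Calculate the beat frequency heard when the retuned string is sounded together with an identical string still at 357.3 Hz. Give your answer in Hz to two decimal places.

For a string, f ∝ √T, so the new frequency is 357.3·√0.917 = 342.1509 Hz.
f_beat = |342.1509 − 357.3| = 15.15 Hz.

15.15 Hz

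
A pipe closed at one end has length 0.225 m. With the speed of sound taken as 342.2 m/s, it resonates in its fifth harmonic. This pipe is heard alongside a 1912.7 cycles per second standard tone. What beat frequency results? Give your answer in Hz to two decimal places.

11.59 Hz

Closed pipe (odd harmonics): f_n = n·v/(4L) = 5·342.2/(4·0.225) = 1901.1111 Hz.
f_beat = |1901.1111 − 1912.7| = 11.59 Hz.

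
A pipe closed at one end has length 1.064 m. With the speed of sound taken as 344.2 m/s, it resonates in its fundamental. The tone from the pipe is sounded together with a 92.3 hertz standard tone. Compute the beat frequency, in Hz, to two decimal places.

Closed pipe (odd harmonics): f_n = n·v/(4L) = 1·344.2/(4·1.064) = 80.8741 Hz.
f_beat = |80.8741 − 92.3| = 11.43 Hz.

11.43 Hz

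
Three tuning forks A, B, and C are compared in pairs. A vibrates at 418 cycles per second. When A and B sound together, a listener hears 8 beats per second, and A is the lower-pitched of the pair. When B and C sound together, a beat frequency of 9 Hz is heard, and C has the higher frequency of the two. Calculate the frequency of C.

B is above A, so f_B = 418 + 8 = 426 Hz.
C is above B, so f_C = 426 + 9 = 435 Hz.

435 Hz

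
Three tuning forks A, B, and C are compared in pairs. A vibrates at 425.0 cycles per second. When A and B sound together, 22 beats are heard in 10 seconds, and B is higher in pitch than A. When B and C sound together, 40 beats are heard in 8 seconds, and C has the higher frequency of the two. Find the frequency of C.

A–B: Beat frequency = 22/10 = 2.2 Hz.
B is above A, so f_B = 425.0 + 2.2 = 427.2 Hz.
B–C: Beat frequency = 40/8 = 5 Hz.
C is above B, so f_C = 427.2 + 5 = 432.2 Hz.

432.2 Hz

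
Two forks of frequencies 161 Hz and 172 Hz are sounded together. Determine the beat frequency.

11 Hz

f_beat = |f₁ − f₂|.
|161 − 172| = 11 Hz.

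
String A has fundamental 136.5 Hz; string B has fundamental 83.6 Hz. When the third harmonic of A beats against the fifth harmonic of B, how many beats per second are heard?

8.5 Hz

Third harmonic of the first: 3·136.5 = 409.5 Hz.
Fifth harmonic of the second: 5·83.6 = 418.0 Hz.
f_beat = |409.5 − 418.0| = 8.5 Hz.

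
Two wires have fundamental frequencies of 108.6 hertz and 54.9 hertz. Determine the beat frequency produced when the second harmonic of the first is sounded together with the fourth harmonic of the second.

Second harmonic of the first: 2·108.6 = 217.2 Hz.
Fourth harmonic of the second: 4·54.9 = 219.6 Hz.
f_beat = |217.2 − 219.6| = 2.4 Hz.

2.4 Hz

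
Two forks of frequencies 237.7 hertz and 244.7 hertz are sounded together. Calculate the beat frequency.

7 Hz

Beats arise from superposition of two nearby frequencies; the beat rate is |f₁ − f₂|.
|237.7 − 244.7| = 7 Hz.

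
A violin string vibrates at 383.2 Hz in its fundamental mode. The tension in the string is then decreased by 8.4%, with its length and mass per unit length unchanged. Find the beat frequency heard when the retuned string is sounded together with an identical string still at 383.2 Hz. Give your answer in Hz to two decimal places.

For a string, f ∝ √T, so the new frequency is 383.2·√0.916 = 366.7526 Hz.
f_beat = |366.7526 − 383.2| = 16.45 Hz.

16.45 Hz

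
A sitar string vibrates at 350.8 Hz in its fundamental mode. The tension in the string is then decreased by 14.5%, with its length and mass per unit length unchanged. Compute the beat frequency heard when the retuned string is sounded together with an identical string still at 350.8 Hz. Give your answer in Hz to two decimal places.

For a string, f ∝ √T, so the new frequency is 350.8·√0.855 = 324.3715 Hz.
f_beat = |324.3715 − 350.8| = 26.43 Hz.

26.43 Hz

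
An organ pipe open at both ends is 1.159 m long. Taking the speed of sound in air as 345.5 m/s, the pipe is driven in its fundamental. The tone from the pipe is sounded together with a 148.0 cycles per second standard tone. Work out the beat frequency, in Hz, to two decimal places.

Open pipe: f_n = n·v/(2L) = 1·345.5/(2·1.159) = 149.0509 Hz.
f_beat = |149.0509 − 148.0| = 1.05 Hz.

1.05 Hz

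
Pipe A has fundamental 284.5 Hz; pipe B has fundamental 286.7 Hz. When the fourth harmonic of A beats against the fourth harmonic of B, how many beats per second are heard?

Fourth harmonic of the first: 4·284.5 = 1138.0 Hz.
Fourth harmonic of the second: 4·286.7 = 1146.8 Hz.
f_beat = |1138.0 − 1146.8| = 8.8 Hz.

8.8 Hz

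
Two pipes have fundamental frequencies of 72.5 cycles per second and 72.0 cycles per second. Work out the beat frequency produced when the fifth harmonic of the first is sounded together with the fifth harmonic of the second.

2.5 Hz

Fifth harmonic of the first: 5·72.5 = 362.5 Hz.
Fifth harmonic of the second: 5·72.0 = 360.0 Hz.
f_beat = |362.5 − 360.0| = 2.5 Hz.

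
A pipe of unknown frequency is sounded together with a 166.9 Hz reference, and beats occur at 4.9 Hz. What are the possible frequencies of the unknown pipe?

|f − 166.9| = 4.9, so f = 166.9 ± 4.9.

162 Hz or 171.8 Hz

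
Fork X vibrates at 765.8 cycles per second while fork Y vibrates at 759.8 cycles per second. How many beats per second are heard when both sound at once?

Beats arise from superposition of two nearby frequencies; the beat rate is |f₁ − f₂|.
|765.8 − 759.8| = 6 Hz.

6 Hz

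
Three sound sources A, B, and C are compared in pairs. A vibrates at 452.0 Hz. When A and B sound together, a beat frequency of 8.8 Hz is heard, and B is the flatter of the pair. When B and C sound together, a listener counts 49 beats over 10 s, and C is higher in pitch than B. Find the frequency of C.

B is below A, so f_B = 452.0 − 8.8 = 443.2 Hz.
B–C: Beat frequency = 49/10 = 4.9 Hz.
C is above B, so f_C = 443.2 + 4.9 = 448.1 Hz.

448.1 Hz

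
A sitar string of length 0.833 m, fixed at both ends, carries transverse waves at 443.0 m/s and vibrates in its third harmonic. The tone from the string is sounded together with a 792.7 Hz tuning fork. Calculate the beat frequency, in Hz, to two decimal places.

For a string fixed at both ends, f_n = n·v/(2L) = 3·443.0/(2·0.833) = 797.7191 Hz.
f_beat = |797.7191 − 792.7| = 5.02 Hz.

5.02 Hz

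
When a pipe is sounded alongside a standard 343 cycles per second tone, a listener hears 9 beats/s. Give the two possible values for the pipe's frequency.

|f − 343| = 9, so f = 343 ± 9.

334 Hz or 352 Hz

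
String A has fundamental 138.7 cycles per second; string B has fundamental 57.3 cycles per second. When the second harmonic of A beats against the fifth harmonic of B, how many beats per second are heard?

9.1 Hz

Second harmonic of the first: 2·138.7 = 277.4 Hz.
Fifth harmonic of the second: 5·57.3 = 286.5 Hz.
f_beat = |277.4 − 286.5| = 9.1 Hz.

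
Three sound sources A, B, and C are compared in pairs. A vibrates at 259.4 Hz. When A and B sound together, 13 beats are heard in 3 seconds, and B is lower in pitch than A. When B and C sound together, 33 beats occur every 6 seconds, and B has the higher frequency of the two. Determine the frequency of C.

249.5667 Hz

A–B: Beat frequency = 13/3 = 4.3333 Hz.
B is below A, so f_B = 259.4 − 4.3333 = 255.0667 Hz.
B–C: Beat frequency = 33/6 = 5.5 Hz.
C is below B, so f_C = 255.0667 − 5.5 = 249.5667 Hz.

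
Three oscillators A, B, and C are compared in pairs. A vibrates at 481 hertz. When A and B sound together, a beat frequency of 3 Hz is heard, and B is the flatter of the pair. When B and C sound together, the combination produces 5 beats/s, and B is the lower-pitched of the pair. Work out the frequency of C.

483 Hz

B is below A, so f_B = 481 − 3 = 478 Hz.
C is above B, so f_C = 478 + 5 = 483 Hz.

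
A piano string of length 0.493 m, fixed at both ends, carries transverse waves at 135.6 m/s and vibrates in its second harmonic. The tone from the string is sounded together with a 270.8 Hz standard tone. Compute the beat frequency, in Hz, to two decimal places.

For a string fixed at both ends, f_n = n·v/(2L) = 2·135.6/(2·0.493) = 275.0507 Hz.
f_beat = |275.0507 − 270.8| = 4.25 Hz.

4.25 Hz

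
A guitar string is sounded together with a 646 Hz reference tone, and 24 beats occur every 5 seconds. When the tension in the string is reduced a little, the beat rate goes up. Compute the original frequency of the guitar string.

641.2 Hz

Beat frequency = 24/5 = 4.8 Hz.
|f − 646| = 4.8, so the guitar string was at either 641.2 Hz or 650.8 Hz.
Lower tension means lower frequency; the adjustment lowers the guitar string's frequency.
The beat rate rose, so the adjustment moved the guitar string further from 646 Hz — it was already below the reference.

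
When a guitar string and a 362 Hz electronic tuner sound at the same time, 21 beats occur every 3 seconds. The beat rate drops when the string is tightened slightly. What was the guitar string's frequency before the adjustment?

Beat frequency = 21/3 = 7 Hz.
|f − 362| = 7, so the guitar string was at either 355 Hz or 369 Hz.
Increasing tension raises a string's frequency; the adjustment raises the guitar string's frequency.
The beat rate fell, so the adjustment moved the guitar string toward 362 Hz — it must have started below the reference.

355 Hz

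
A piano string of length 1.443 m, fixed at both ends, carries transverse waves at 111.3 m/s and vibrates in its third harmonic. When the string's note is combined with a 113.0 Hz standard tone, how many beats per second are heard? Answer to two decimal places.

For a string fixed at both ends, f_n = n·v/(2L) = 3·111.3/(2·1.443) = 115.6965 Hz.
f_beat = |115.6965 − 113.0| = 2.70 Hz.

2.70 Hz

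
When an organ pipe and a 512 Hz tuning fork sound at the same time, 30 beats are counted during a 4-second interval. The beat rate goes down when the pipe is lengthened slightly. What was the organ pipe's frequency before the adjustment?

Beat frequency = 30/4 = 7.5 Hz.
|f − 512| = 7.5, so the organ pipe was at either 504.5 Hz or 519.5 Hz.
A longer pipe has a lower fundamental; the adjustment lowers the organ pipe's frequency.
The beat rate fell, so the adjustment moved the organ pipe toward 512 Hz — it must have started above the reference.

519.5 Hz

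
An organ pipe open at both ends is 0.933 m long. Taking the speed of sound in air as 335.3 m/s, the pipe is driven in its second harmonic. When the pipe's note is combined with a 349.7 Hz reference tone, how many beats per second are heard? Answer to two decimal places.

9.68 Hz

Open pipe: f_n = n·v/(2L) = 2·335.3/(2·0.933) = 359.3783 Hz.
f_beat = |359.3783 − 349.7| = 9.68 Hz.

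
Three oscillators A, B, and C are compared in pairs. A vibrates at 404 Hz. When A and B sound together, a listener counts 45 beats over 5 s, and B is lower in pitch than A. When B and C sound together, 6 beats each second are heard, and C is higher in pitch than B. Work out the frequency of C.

A–B: Beat frequency = 45/5 = 9 Hz.
B is below A, so f_B = 404 − 9 = 395 Hz.
C is above B, so f_C = 395 + 6 = 401 Hz.

401 Hz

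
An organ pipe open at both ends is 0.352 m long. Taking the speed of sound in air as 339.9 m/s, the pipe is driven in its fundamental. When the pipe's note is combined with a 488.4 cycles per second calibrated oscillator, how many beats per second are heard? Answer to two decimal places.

Open pipe: f_n = n·v/(2L) = 1·339.9/(2·0.352) = 482.8125 Hz.
f_beat = |482.8125 − 488.4| = 5.59 Hz.

5.59 Hz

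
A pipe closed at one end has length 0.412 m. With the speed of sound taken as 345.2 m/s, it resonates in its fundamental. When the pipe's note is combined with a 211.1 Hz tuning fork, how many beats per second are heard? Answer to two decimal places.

Closed pipe (odd harmonics): f_n = n·v/(4L) = 1·345.2/(4·0.412) = 209.4660 Hz.
f_beat = |209.4660 − 211.1| = 1.63 Hz.

1.63 Hz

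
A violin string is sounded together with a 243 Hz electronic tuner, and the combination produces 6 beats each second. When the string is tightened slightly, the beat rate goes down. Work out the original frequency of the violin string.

|f − 243| = 6, so the violin string was at either 237 Hz or 249 Hz.
Increasing tension raises a string's frequency; the adjustment raises the violin string's frequency.
The beat rate fell, so the adjustment moved the violin string toward 243 Hz — it must have started below the reference.

237 Hz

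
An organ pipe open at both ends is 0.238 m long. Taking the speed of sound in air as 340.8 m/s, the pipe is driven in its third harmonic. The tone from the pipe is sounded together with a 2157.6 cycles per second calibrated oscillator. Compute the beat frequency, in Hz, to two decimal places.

Open pipe: f_n = n·v/(2L) = 3·340.8/(2·0.238) = 2147.8992 Hz.
f_beat = |2147.8992 − 2157.6| = 9.70 Hz.

9.70 Hz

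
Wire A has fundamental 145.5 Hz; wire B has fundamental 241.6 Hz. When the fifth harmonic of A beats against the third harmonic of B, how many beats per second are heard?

2.7 Hz

Fifth harmonic of the first: 5·145.5 = 727.5 Hz.
Third harmonic of the second: 3·241.6 = 724.8 Hz.
f_beat = |727.5 − 724.8| = 2.7 Hz.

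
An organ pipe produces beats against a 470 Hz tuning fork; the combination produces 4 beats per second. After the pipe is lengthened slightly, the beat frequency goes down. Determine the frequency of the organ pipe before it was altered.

474 Hz

|f − 470| = 4, so the organ pipe was at either 466 Hz or 474 Hz.
A longer pipe has a lower fundamental; the adjustment lowers the organ pipe's frequency.
The beat rate fell, so the adjustment moved the organ pipe toward 470 Hz — it must have started above the reference.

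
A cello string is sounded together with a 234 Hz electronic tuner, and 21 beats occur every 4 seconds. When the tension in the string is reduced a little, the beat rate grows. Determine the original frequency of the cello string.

228.75 Hz

Beat frequency = 21/4 = 5.25 Hz.
|f − 234| = 5.25, so the cello string was at either 228.75 Hz or 239.25 Hz.
Lower tension means lower frequency; the adjustment lowers the cello string's frequency.
The beat rate rose, so the adjustment moved the cello string further from 234 Hz — it was already below the reference.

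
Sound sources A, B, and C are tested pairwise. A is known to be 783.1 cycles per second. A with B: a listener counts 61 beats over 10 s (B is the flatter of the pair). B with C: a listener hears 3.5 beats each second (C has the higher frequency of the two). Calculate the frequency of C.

A–B: Beat frequency = 61/10 = 6.1 Hz.
B is below A, so f_B = 783.1 − 6.1 = 777 Hz.
C is above B, so f_C = 777 + 3.5 = 780.5 Hz.

780.5 Hz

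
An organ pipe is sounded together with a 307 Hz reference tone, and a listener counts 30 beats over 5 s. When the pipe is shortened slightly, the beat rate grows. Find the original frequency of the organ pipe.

Beat frequency = 30/5 = 6 Hz.
|f − 307| = 6, so the organ pipe was at either 301 Hz or 313 Hz.
A shorter pipe has a higher fundamental; the adjustment raises the organ pipe's frequency.
The beat rate rose, so the adjustment moved the organ pipe further from 307 Hz — it was already above the reference.

313 Hz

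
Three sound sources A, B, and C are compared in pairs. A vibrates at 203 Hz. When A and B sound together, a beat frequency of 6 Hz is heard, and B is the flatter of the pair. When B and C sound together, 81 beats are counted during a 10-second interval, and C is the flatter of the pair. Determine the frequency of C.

B is below A, so f_B = 203 − 6 = 197 Hz.
B–C: Beat frequency = 81/10 = 8.1 Hz.
C is below B, so f_C = 197 − 8.1 = 188.9 Hz.

188.9 Hz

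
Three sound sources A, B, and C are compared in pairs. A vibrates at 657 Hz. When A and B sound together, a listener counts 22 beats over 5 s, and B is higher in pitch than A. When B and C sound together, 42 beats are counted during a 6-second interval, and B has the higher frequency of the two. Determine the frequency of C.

A–B: Beat frequency = 22/5 = 4.4 Hz.
B is above A, so f_B = 657 + 4.4 = 661.4 Hz.
B–C: Beat frequency = 42/6 = 7 Hz.
C is below B, so f_C = 661.4 − 7 = 654.4 Hz.

654.4 Hz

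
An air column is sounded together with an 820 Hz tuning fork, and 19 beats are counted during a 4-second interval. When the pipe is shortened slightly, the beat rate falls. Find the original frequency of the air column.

Beat frequency = 19/4 = 4.75 Hz.
|f − 820| = 4.75, so the air column was at either 815.25 Hz or 824.75 Hz.
A shorter pipe has a higher fundamental; the adjustment raises the air column's frequency.
The beat rate fell, so the adjustment moved the air column toward 820 Hz — it must have started below the reference.

815.25 Hz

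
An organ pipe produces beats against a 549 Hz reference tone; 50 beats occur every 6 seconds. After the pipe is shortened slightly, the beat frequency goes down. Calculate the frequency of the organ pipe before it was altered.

540.6667 Hz

Beat frequency = 50/6 = 8.3333 Hz.
|f − 549| = 8.3333, so the organ pipe was at either 540.6667 Hz or 557.3333 Hz.
A shorter pipe has a higher fundamental; the adjustment raises the organ pipe's frequency.
The beat rate fell, so the adjustment moved the organ pipe toward 549 Hz — it must have started below the reference.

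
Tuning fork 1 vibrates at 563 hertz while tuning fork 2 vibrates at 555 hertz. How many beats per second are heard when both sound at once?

f_beat = |f₁ − f₂|.
|563 − 555| = 8 Hz.

8 Hz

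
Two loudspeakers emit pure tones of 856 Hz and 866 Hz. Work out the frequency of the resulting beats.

10 Hz

The beat frequency equals the magnitude of the frequency difference.
|856 − 866| = 10 Hz.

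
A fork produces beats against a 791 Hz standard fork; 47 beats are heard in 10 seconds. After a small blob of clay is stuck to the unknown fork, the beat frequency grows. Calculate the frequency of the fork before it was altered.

Beat frequency = 47/10 = 4.7 Hz.
|f − 791| = 4.7, so the fork was at either 786.3 Hz or 795.7 Hz.
Adding mass to a fork lowers its frequency; the adjustment lowers the fork's frequency.
The beat rate rose, so the adjustment moved the fork further from 791 Hz — it was already below the reference.

786.3 Hz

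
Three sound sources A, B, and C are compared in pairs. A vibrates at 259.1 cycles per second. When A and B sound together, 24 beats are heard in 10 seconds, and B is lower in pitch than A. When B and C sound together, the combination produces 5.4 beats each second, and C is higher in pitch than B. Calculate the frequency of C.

A–B: Beat frequency = 24/10 = 2.4 Hz.
B is below A, so f_B = 259.1 − 2.4 = 256.7 Hz.
C is above B, so f_C = 256.7 + 5.4 = 262.1 Hz.

262.1 Hz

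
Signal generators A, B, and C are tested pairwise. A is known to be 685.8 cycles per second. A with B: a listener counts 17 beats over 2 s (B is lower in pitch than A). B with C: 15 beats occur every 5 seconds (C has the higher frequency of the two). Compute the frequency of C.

680.3 Hz

A–B: Beat frequency = 17/2 = 8.5 Hz.
B is below A, so f_B = 685.8 − 8.5 = 677.3 Hz.
B–C: Beat frequency = 15/5 = 3 Hz.
C is above B, so f_C = 677.3 + 3 = 680.3 Hz.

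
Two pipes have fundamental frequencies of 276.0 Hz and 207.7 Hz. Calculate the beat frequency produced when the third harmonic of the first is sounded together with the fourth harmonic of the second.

2.8 Hz

Third harmonic of the first: 3·276.0 = 828.0 Hz.
Fourth harmonic of the second: 4·207.7 = 830.8 Hz.
f_beat = |828.0 − 830.8| = 2.8 Hz.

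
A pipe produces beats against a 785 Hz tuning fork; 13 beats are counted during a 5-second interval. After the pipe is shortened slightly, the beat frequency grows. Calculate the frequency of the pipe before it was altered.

787.6 Hz

Beat frequency = 13/5 = 2.6 Hz.
|f − 785| = 2.6, so the pipe was at either 782.4 Hz or 787.6 Hz.
A shorter pipe has a higher fundamental; the adjustment raises the pipe's frequency.
The beat rate rose, so the adjustment moved the pipe further from 785 Hz — it was already above the reference.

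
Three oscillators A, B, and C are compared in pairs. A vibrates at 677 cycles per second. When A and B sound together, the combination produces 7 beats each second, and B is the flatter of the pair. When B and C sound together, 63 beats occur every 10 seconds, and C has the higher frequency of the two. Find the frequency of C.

676.3 Hz

B is below A, so f_B = 677 − 7 = 670 Hz.
B–C: Beat frequency = 63/10 = 6.3 Hz.
C is above B, so f_C = 670 + 6.3 = 676.3 Hz.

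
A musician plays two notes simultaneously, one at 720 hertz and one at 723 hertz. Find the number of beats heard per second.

Beats arise from superposition of two nearby frequencies; the beat rate is |f₁ − f₂|.
|720 − 723| = 3 Hz.

3 Hz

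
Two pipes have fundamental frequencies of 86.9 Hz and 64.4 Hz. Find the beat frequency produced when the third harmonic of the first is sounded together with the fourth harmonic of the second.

Third harmonic of the first: 3·86.9 = 260.7 Hz.
Fourth harmonic of the second: 4·64.4 = 257.6 Hz.
f_beat = |260.7 − 257.6| = 3.1 Hz.

3.1 Hz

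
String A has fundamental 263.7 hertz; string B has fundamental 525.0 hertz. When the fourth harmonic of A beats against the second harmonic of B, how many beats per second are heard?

Fourth harmonic of the first: 4·263.7 = 1054.8 Hz.
Second harmonic of the second: 2·525.0 = 1050.0 Hz.
f_beat = |1054.8 − 1050.0| = 4.8 Hz.

4.8 Hz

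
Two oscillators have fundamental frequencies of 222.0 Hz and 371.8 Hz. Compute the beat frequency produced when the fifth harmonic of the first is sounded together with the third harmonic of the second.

Fifth harmonic of the first: 5·222.0 = 1110.0 Hz.
Third harmonic of the second: 3·371.8 = 1115.4 Hz.
f_beat = |1110.0 − 1115.4| = 5.4 Hz.

5.4 Hz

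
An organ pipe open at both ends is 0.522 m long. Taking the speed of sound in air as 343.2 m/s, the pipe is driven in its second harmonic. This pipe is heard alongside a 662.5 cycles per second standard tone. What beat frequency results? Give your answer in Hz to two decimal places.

5.03 Hz

Open pipe: f_n = n·v/(2L) = 2·343.2/(2·0.522) = 657.4713 Hz.
f_beat = |657.4713 − 662.5| = 5.03 Hz.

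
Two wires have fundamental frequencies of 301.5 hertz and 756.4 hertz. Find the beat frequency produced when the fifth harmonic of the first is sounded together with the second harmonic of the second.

5.3 Hz

Fifth harmonic of the first: 5·301.5 = 1507.5 Hz.
Second harmonic of the second: 2·756.4 = 1512.8 Hz.
f_beat = |1507.5 − 1512.8| = 5.3 Hz.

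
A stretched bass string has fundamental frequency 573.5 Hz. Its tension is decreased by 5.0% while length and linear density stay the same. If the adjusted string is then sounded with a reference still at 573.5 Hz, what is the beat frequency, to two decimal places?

14.52 Hz

For a string, f ∝ √T, so the new frequency is 573.5·√0.950 = 558.9787 Hz.
f_beat = |558.9787 − 573.5| = 14.52 Hz.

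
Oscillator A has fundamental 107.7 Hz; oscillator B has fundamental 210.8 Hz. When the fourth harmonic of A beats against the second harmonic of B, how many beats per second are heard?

Fourth harmonic of the first: 4·107.7 = 430.8 Hz.
Second harmonic of the second: 2·210.8 = 421.6 Hz.
f_beat = |430.8 − 421.6| = 9.2 Hz.

9.2 Hz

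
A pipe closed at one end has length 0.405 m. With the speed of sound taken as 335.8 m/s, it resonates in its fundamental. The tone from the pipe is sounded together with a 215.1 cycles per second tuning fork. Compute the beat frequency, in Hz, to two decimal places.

Closed pipe (odd harmonics): f_n = n·v/(4L) = 1·335.8/(4·0.405) = 207.2840 Hz.
f_beat = |207.2840 − 215.1| = 7.82 Hz.

7.82 Hz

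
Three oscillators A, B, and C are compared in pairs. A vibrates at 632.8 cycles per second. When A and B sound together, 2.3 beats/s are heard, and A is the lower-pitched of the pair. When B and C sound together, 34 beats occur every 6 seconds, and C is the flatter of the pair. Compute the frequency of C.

629.4333 Hz

B is above A, so f_B = 632.8 + 2.3 = 635.1 Hz.
B–C: Beat frequency = 34/6 = 5.6667 Hz.
C is below B, so f_C = 635.1 − 5.6667 = 629.4333 Hz.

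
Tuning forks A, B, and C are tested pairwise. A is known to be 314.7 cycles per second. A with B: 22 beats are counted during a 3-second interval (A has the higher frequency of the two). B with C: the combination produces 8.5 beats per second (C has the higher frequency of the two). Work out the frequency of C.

A–B: Beat frequency = 22/3 = 7.3333 Hz.
B is below A, so f_B = 314.7 − 7.3333 = 307.3667 Hz.
C is above B, so f_C = 307.3667 + 8.5 = 315.8667 Hz.

315.8667 Hz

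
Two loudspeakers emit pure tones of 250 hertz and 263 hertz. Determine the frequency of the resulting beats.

13 Hz

f_beat = |f₁ − f₂|.
|250 − 263| = 13 Hz.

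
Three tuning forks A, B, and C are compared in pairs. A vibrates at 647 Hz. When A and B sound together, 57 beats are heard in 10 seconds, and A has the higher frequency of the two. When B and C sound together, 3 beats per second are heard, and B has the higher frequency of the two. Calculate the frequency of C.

A–B: Beat frequency = 57/10 = 5.7 Hz.
B is below A, so f_B = 647 − 5.7 = 641.3 Hz.
C is below B, so f_C = 641.3 − 3 = 638.3 Hz.

638.3 Hz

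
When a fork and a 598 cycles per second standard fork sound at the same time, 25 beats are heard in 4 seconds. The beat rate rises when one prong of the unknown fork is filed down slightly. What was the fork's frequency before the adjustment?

604.25 Hz

Beat frequency = 25/4 = 6.25 Hz.
|f − 598| = 6.25, so the fork was at either 591.75 Hz or 604.25 Hz.
Filing a prong removes mass and raises the fork's frequency; the adjustment raises the fork's frequency.
The beat rate rose, so the adjustment moved the fork further from 598 Hz — it was already above the reference.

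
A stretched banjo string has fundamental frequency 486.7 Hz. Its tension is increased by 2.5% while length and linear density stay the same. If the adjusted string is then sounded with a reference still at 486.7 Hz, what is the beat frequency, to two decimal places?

6.05 Hz

For a string, f ∝ √T, so the new frequency is 486.7·√1.025 = 492.7462 Hz.
f_beat = |492.7462 − 486.7| = 6.05 Hz.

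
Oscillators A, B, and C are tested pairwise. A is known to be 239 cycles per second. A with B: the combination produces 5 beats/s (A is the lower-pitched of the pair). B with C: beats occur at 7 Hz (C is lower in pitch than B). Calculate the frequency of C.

B is above A, so f_B = 239 + 5 = 244 Hz.
C is below B, so f_C = 244 − 7 = 237 Hz.

237 Hz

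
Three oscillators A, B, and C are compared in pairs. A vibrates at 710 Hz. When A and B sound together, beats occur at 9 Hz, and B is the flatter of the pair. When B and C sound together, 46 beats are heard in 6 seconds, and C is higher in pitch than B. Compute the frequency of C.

B is below A, so f_B = 710 − 9 = 701 Hz.
B–C: Beat frequency = 46/6 = 7.6667 Hz.
C is above B, so f_C = 701 + 7.6667 = 708.6667 Hz.

708.6667 Hz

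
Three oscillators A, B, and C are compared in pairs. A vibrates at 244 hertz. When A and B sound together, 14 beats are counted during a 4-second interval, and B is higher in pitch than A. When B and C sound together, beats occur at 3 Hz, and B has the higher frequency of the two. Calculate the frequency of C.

244.5 Hz

A–B: Beat frequency = 14/4 = 3.5 Hz.
B is above A, so f_B = 244 + 3.5 = 247.5 Hz.
C is below B, so f_C = 247.5 − 3 = 244.5 Hz.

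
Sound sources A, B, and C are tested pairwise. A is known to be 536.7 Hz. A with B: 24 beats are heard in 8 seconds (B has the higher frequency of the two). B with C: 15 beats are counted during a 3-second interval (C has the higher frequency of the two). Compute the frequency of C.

A–B: Beat frequency = 24/8 = 3 Hz.
B is above A, so f_B = 536.7 + 3 = 539.7 Hz.
B–C: Beat frequency = 15/3 = 5 Hz.
C is above B, so f_C = 539.7 + 5 = 544.7 Hz.

544.7 Hz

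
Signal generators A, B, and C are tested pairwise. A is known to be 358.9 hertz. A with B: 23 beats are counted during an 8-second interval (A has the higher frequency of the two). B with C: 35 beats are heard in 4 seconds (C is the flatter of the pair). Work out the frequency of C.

347.275 Hz

A–B: Beat frequency = 23/8 = 2.875 Hz.
B is below A, so f_B = 358.9 − 2.875 = 356.025 Hz.
B–C: Beat frequency = 35/4 = 8.75 Hz.
C is below B, so f_C = 356.025 − 8.75 = 347.275 Hz.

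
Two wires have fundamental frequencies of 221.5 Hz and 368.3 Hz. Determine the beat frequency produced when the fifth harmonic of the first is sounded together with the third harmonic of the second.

Fifth harmonic of the first: 5·221.5 = 1107.5 Hz.
Third harmonic of the second: 3·368.3 = 1104.9 Hz.
f_beat = |1107.5 − 1104.9| = 2.6 Hz.

2.6 Hz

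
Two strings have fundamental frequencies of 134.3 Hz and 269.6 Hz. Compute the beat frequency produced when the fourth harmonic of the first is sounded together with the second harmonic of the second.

Fourth harmonic of the first: 4·134.3 = 537.2 Hz.
Second harmonic of the second: 2·269.6 = 539.2 Hz.
f_beat = |537.2 − 539.2| = 2.0 Hz.

2.0 Hz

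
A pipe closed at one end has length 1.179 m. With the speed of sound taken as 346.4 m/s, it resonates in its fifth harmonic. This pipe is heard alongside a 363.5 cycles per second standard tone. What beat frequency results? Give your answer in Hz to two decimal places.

3.76 Hz

Closed pipe (odd harmonics): f_n = n·v/(4L) = 5·346.4/(4·1.179) = 367.2604 Hz.
f_beat = |367.2604 − 363.5| = 3.76 Hz.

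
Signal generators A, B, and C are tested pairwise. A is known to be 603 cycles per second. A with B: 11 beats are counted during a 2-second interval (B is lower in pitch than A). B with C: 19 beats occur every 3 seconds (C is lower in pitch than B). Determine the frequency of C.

591.1667 Hz

A–B: Beat frequency = 11/2 = 5.5 Hz.
B is below A, so f_B = 603 − 5.5 = 597.5 Hz.
B–C: Beat frequency = 19/3 = 6.3333 Hz.
C is below B, so f_C = 597.5 − 6.3333 = 591.1667 Hz.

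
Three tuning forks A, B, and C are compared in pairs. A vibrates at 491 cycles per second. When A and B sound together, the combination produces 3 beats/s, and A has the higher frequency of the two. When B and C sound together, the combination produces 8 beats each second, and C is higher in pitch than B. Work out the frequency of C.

496 Hz

B is below A, so f_B = 491 − 3 = 488 Hz.
C is above B, so f_C = 488 + 8 = 496 Hz.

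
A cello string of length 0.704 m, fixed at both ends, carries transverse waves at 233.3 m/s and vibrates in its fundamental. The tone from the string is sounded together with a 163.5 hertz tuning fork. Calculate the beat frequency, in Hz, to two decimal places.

2.20 Hz

For a string fixed at both ends, f_n = n·v/(2L) = 1·233.3/(2·0.704) = 165.6960 Hz.
f_beat = |165.6960 − 163.5| = 2.20 Hz.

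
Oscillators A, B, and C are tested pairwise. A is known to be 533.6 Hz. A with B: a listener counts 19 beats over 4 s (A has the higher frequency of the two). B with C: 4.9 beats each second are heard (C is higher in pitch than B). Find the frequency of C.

A–B: Beat frequency = 19/4 = 4.75 Hz.
B is below A, so f_B = 533.6 − 4.75 = 528.85 Hz.
C is above B, so f_C = 528.85 + 4.9 = 533.75 Hz.

533.75 Hz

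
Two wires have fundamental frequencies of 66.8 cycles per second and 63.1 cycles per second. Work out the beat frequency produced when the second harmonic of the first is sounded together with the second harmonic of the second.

7.4 Hz

Second harmonic of the first: 2·66.8 = 133.6 Hz.
Second harmonic of the second: 2·63.1 = 126.2 Hz.
f_beat = |133.6 − 126.2| = 7.4 Hz.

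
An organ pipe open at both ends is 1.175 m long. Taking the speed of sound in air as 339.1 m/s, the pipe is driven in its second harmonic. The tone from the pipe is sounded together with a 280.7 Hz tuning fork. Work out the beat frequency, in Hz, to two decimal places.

7.90 Hz

Open pipe: f_n = n·v/(2L) = 2·339.1/(2·1.175) = 288.5957 Hz.
f_beat = |288.5957 − 280.7| = 7.90 Hz.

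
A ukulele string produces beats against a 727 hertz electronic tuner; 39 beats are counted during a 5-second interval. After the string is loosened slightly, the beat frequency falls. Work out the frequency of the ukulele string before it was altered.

Beat frequency = 39/5 = 7.8 Hz.
|f − 727| = 7.8, so the ukulele string was at either 719.2 Hz or 734.8 Hz.
Reducing tension lowers a string's frequency; the adjustment lowers the ukulele string's frequency.
The beat rate fell, so the adjustment moved the ukulele string toward 727 Hz — it must have started above the reference.

734.8 Hz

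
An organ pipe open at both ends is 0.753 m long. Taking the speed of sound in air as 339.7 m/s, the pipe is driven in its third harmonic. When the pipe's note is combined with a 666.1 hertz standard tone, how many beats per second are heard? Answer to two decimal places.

Open pipe: f_n = n·v/(2L) = 3·339.7/(2·0.753) = 676.6932 Hz.
f_beat = |676.6932 − 666.1| = 10.59 Hz.

10.59 Hz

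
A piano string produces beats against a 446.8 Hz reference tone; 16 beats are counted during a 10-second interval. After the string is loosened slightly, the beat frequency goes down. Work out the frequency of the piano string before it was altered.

448.4 Hz

Beat frequency = 16/10 = 1.6 Hz.
|f − 446.8| = 1.6, so the piano string was at either 445.2 Hz or 448.4 Hz.
Reducing tension lowers a string's frequency; the adjustment lowers the piano string's frequency.
The beat rate fell, so the adjustment moved the piano string toward 446.8 Hz — it must have started above the reference.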